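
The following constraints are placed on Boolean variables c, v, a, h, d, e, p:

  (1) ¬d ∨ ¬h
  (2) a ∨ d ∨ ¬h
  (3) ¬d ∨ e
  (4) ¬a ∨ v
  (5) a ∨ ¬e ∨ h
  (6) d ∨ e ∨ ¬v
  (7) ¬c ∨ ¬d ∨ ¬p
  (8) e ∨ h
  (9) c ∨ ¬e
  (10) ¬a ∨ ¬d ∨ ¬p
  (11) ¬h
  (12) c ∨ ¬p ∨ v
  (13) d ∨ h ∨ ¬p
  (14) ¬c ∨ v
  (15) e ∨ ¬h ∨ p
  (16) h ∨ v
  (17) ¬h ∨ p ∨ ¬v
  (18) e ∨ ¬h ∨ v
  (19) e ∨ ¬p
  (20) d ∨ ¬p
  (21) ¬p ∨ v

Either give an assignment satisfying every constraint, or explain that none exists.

c = True, v = True, a = True, h = False, d = True, e = True, p = False

Unit clause (¬h) forces h = False.
In (h ∨ v) only v is left, so v = True.
In (e ∨ h) only e is left, so e = True.
In (c ∨ ¬e) only c is left, so c = True.
In (a ∨ ¬e ∨ h) only a is left, so a = True.
Set d = True.
  then (¬c ∨ ¬d ∨ ¬p) forces p = False.
All clauses satisfied.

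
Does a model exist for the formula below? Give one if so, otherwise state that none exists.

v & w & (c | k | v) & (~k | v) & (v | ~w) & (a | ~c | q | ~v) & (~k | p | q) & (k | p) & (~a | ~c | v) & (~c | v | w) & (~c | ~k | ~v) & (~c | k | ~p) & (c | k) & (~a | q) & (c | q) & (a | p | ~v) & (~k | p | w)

c = False; v = True; q = True; w = True; p = True; a = False; k = True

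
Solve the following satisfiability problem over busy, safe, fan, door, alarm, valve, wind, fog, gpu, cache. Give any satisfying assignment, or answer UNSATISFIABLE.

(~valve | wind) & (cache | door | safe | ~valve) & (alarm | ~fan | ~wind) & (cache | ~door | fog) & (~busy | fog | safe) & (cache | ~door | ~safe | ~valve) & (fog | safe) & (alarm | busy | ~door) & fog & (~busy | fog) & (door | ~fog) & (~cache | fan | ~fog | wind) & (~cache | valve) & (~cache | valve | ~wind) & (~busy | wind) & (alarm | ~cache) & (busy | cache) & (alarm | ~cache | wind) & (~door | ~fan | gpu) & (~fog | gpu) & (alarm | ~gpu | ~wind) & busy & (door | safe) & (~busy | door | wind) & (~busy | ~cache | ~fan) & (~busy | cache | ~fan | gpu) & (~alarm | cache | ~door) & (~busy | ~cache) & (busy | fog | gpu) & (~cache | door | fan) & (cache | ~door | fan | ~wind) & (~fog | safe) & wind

UNSATISFIABLE

Case busy = True:
  (fog) forces fog = True.
  (door | ~fog) forces door = True.
  (~busy | wind) forces wind = True.
  (~fog | gpu) forces gpu = True.
  (alarm | ~gpu | ~wind) forces alarm = True.
  (~alarm | cache | ~door) forces cache = True.
  Clause (~busy | ~cache) is falsified — contradiction.
Case busy = False:
  Clause (busy) is falsified — contradiction.
Both cases fail, so the formula is unsatisfiable.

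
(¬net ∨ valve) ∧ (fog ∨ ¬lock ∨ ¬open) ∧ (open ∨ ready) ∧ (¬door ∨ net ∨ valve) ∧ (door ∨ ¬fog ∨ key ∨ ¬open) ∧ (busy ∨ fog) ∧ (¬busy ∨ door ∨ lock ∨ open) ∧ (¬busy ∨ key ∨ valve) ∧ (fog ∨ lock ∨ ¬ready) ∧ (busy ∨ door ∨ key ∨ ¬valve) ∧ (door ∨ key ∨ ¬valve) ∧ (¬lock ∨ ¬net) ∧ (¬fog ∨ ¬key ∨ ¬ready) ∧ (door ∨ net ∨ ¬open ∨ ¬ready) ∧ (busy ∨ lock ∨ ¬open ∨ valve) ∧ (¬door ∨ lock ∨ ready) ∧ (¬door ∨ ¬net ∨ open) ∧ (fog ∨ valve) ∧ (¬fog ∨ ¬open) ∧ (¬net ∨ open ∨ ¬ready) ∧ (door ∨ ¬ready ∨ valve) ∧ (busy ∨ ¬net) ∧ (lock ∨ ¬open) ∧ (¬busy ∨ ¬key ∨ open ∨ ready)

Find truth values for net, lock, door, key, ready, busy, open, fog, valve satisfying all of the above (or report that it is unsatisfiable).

Set net = False.
Set lock = False.
  then (lock ∨ ¬open) forces open = False.
  then (open ∨ ready) forces ready = True.
  then (fog ∨ lock ∨ ¬ready) forces fog = True.
  then (¬fog ∨ ¬key ∨ ¬ready) forces key = False.
Set door = True.
  then (¬door ∨ net ∨ valve) forces valve = True.
Set busy = False.
All clauses satisfied.

net: False; lock: False; door: True; key: False; ready: True; busy: False; open: False; fog: True; valve: True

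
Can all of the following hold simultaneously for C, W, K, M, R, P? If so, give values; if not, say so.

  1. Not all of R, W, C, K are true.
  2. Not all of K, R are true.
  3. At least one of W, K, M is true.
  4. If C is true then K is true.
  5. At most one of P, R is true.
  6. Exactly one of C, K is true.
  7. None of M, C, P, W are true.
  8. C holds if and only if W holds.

C: False, W: False, K: True, M: False, R: False, P: False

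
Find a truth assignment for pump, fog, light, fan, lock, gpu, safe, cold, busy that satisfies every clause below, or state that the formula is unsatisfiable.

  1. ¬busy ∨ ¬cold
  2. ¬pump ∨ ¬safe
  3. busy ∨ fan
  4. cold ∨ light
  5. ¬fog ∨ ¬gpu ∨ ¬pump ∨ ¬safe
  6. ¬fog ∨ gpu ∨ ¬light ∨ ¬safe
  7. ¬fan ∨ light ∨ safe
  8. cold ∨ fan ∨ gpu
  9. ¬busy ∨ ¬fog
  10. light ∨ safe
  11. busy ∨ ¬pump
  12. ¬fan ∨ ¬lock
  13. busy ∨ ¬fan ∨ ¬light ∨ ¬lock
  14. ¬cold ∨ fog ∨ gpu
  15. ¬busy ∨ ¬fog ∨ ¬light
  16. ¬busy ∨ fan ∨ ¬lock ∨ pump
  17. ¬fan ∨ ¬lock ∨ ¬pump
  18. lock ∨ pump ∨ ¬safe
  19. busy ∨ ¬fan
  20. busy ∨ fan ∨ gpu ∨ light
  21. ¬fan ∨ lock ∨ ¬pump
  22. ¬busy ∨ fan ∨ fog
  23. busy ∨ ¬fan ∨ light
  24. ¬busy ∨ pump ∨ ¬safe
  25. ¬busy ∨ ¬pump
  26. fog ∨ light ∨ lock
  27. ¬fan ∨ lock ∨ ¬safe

pump = False, fog = False, light = True, fan = True, lock = False, gpu = True, safe = False, cold = False, busy = True

Try pump = True:
  (¬pump ∨ ¬safe) forces safe = False.
  (light ∨ safe) forces light = True.
  (busy ∨ ¬pump) forces busy = True.
  clause (¬busy ∨ ¬pump) is falsified — backtrack.
So pump = False.
Set fog = False.
Try light = False:
  (cold ∨ light) forces cold = True.
  (¬busy ∨ ¬cold) forces busy = False.
  (busy ∨ fan) forces fan = True.
  clause (busy ∨ ¬fan) is falsified — backtrack.
So light = True.
Set fan = True.
  then (¬fan ∨ ¬lock) forces lock = False.
  then (lock ∨ pump ∨ ¬safe) forces safe = False.
  then (busy ∨ ¬fan) forces busy = True.
  then (¬busy ∨ ¬cold) forces cold = False.
Set gpu = True.
All clauses satisfied.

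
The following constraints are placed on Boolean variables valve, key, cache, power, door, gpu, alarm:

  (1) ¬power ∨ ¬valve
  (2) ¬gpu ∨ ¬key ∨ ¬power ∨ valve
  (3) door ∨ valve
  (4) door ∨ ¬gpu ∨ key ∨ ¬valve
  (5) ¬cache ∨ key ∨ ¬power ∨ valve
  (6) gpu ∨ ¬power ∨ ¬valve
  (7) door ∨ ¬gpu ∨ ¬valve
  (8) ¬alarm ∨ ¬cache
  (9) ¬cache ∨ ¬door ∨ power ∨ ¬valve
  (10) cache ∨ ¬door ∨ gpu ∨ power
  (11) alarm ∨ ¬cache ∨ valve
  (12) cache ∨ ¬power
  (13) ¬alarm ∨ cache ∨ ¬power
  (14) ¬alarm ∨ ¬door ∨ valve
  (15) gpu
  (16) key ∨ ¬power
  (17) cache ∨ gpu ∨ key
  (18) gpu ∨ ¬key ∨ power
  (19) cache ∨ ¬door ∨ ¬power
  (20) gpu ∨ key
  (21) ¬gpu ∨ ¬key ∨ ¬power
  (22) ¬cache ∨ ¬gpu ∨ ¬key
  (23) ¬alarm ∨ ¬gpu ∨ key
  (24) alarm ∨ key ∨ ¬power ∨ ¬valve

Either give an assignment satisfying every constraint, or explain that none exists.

Unit clause (gpu) forces gpu = True.
Set valve = False.
  then (door ∨ valve) forces door = True.
  then (¬alarm ∨ ¬door ∨ valve) forces alarm = False.
  then (alarm ∨ ¬cache ∨ valve) forces cache = False.
  then (cache ∨ ¬power) forces power = False.
Set key = False.
All clauses satisfied.

valve = False, key = False, cache = False, power = False, door = True, gpu = True, alarm = False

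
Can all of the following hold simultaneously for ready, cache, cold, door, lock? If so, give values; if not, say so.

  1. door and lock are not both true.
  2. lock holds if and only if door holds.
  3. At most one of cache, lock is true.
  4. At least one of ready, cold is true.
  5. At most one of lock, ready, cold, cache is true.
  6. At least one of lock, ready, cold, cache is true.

ready=T, cache=F, cold=F, door=F, lock=F

  (1) door=F, lock=F — not both ✓
  (2) lock=F, door=F — same ✓
  (3) {cache, lock}: 0 true — at most one ✓
  (4) {ready, cold}: 1 true — at least one ✓
  (5) {lock, ready, cold, cache}: 1 true — at most one ✓
  (6) {lock, ready, cold, cache}: 1 true — at least one ✓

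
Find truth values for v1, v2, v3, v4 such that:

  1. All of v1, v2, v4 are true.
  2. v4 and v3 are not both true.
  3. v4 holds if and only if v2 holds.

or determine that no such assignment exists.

v1 = True; v2 = True; v3 = False; v4 = True

  (1) {v1, v2, v4}: all 3 true ✓
  (2) v4=T, v3=F — not both ✓
  (3) v4=T, v2=T — same ✓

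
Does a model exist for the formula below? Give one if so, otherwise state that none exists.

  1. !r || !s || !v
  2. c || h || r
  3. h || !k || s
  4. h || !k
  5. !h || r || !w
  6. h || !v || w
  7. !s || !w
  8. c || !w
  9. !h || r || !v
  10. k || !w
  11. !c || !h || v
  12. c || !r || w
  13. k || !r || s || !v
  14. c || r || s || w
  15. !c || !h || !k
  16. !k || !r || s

w = False, k = False, h = False, v = False, s = True, c = True, r = False

Try w = True:
  (!s || !w) forces s = False.
  (c || !w) forces c = True.
  (k || !w) forces k = True.
  (h || !k || s) forces h = True.
  clause (!c || !h || !k) is falsified — backtrack.
So w = False.
Set k = False.
Set h = False.
  then (h || !v || w) forces v = False.
Set s = True.
Set c = True.
Set r = False.
All clauses satisfied.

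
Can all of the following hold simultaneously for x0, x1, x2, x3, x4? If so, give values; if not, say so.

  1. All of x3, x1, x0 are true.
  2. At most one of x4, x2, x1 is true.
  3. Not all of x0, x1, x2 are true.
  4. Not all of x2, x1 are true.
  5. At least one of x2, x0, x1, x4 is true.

x0=T, x1=T, x2=F, x3=T, x4=F

  (1) {x3, x1, x0}: all 3 true ✓
  (2) {x4, x2, x1}: 1 true — at most one ✓
  (3) {x0, x1, x2}: 2/3 true — not all ✓
  (4) {x2, x1}: 1/2 true — not all ✓
  (5) {x2, x0, x1, x4}: 2 true — at least one ✓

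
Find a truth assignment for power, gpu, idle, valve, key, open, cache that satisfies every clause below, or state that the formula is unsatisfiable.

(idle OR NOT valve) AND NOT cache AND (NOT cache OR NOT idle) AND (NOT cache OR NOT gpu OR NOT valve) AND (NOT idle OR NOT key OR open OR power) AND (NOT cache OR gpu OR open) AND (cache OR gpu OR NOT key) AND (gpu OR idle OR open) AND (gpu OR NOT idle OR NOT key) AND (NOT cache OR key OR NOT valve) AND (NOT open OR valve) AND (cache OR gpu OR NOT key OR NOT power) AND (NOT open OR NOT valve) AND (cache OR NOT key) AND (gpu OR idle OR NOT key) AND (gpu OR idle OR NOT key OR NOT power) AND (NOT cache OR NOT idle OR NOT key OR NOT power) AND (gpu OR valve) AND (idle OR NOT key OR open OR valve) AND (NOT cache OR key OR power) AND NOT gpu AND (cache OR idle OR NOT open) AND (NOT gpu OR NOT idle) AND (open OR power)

power = True, gpu = False, idle = True, valve = True, key = False, open = False, cache = False

Unit clause (NOT cache) forces cache = False.
In (cache OR NOT key) only NOT key is left, so key = False.
Unit clause (NOT gpu) forces gpu = False.
In (gpu OR valve) only valve is left, so valve = True.
In (idle OR NOT valve) only idle is left, so idle = True.
In (NOT open OR NOT valve) only NOT open is left, so open = False.
In (open OR power) only power is left, so power = True.
All clauses satisfied.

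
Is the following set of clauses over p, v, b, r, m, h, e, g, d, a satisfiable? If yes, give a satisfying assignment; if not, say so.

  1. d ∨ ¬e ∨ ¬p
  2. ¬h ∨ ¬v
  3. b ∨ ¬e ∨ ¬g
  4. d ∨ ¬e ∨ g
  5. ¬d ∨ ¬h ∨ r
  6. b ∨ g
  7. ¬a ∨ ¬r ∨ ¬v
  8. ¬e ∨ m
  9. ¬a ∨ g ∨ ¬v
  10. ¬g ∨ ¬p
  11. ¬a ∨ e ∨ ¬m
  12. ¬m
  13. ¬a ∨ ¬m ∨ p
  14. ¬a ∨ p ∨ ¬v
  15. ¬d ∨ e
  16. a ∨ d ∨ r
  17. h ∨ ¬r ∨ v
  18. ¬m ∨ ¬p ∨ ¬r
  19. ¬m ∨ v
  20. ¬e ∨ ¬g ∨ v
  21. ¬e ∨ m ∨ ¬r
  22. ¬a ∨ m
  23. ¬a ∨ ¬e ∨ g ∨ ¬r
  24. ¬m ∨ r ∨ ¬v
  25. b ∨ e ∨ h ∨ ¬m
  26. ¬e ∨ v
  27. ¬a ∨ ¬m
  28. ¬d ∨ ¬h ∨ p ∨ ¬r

Unit clause (¬m) forces m = False.
In (¬a ∨ m) only ¬a is left, so a = False.
In (¬e ∨ m) only ¬e is left, so e = False.
In (¬d ∨ e) only ¬d is left, so d = False.
In (a ∨ d ∨ r) only r is left, so r = True.
Set p = False.
Set v = True.
  then (¬h ∨ ¬v) forces h = False.
Set b = False.
  then (b ∨ g) forces g = True.
All clauses satisfied.

p = False, v = True, b = False, r = True, m = False, h = False, e = False, g = True, d = False, a = False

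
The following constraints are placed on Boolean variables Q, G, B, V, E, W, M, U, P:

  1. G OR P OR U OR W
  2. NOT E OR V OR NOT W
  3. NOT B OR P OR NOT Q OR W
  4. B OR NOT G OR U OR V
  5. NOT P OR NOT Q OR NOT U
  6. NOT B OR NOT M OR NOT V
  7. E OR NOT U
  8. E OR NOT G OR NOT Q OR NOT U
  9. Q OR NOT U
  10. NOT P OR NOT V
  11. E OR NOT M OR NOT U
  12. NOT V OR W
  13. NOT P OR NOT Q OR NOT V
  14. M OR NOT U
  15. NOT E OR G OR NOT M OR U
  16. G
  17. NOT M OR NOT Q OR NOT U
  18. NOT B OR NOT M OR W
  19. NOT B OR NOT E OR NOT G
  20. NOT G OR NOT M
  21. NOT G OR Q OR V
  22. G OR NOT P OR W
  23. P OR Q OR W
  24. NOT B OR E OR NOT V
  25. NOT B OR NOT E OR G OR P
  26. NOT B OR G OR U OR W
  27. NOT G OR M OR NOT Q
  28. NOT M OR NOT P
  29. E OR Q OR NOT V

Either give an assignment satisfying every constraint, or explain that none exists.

Unit clause (G) forces G = True.
In (NOT G OR NOT M) only NOT M is left, so M = False.
In (NOT G OR M OR NOT Q) only NOT Q is left, so Q = False.
In (Q OR NOT U) only NOT U is left, so U = False.
In (NOT G OR Q OR V) only V is left, so V = True.
In (E OR Q OR NOT V) only E is left, so E = True.
In (NOT P OR NOT V) only NOT P is left, so P = False.
In (NOT V OR W) only W is left, so W = True.
In (NOT B OR NOT E OR NOT G) only NOT B is left, so B = False.
All clauses satisfied.

Q = False, G = True, B = False, V = True, E = True, W = True, M = False, U = False, P = False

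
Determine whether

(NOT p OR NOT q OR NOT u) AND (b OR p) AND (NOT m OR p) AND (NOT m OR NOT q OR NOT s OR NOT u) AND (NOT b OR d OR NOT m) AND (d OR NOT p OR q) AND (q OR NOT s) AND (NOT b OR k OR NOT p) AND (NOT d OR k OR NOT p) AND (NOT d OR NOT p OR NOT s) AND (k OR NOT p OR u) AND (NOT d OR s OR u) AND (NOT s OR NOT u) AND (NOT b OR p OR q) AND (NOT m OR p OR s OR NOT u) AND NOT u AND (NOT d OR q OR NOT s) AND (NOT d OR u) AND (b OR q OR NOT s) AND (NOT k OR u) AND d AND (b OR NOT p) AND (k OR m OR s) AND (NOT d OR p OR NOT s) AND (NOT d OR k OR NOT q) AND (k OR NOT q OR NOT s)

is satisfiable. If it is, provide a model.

The formula is unsatisfiable.

Case d = True:
  (NOT u) forces u = False.
  Clause (NOT d OR u) is falsified — contradiction.
Case d = False:
  Clause (d) is falsified — contradiction.
Both cases fail, so the formula is unsatisfiable.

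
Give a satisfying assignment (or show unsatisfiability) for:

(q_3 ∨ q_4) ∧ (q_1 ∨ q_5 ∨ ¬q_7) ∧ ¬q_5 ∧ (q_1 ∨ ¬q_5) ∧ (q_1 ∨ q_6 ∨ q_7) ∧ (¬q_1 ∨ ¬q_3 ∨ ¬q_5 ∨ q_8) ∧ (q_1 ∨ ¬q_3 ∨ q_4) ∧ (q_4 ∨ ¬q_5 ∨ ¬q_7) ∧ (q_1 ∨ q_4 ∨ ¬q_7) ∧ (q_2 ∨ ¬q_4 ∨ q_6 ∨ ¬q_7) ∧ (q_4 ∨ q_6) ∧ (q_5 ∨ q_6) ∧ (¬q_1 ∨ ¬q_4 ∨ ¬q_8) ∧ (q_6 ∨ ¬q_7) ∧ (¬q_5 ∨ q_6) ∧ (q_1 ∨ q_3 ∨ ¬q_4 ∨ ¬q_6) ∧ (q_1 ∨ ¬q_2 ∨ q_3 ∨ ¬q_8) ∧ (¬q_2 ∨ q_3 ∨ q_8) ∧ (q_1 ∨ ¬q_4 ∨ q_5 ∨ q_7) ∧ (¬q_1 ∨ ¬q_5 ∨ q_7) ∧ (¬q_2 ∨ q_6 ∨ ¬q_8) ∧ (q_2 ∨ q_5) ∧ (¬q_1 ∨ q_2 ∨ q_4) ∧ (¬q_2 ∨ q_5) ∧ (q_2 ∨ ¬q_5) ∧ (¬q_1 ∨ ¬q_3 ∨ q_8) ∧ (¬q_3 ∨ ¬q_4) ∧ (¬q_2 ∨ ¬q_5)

No satisfying assignment exists.

Case q_2 = True:
  (¬q_5) forces q_5 = False.
  Clause (¬q_2 ∨ q_5) is falsified — contradiction.
Case q_2 = False:
  (¬q_5) forces q_5 = False.
  Clause (q_2 ∨ q_5) is falsified — contradiction.
Both cases fail, so the formula is unsatisfiable.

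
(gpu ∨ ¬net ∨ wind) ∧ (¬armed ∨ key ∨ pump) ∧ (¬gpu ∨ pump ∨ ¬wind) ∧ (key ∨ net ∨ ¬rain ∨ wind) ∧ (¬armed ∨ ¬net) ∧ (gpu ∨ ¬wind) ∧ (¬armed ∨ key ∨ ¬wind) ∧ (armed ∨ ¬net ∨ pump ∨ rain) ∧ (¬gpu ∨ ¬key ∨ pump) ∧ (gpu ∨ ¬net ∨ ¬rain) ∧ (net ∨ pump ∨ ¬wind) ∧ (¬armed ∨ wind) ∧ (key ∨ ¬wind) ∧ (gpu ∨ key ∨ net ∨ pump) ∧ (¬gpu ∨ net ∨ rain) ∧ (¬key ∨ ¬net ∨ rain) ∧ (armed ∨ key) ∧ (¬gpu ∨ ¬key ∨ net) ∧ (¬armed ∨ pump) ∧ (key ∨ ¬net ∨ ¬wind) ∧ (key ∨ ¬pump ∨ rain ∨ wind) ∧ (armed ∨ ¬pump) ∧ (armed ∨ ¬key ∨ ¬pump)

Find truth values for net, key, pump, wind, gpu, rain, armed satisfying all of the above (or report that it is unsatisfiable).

Set net = False.
Set key = True.
  then (¬gpu ∨ ¬key ∨ net) forces gpu = False.
  then (gpu ∨ ¬wind) forces wind = False.
  then (¬armed ∨ wind) forces armed = False.
  then (armed ∨ ¬pump) forces pump = False.
Set rain = False.
All clauses satisfied.

net = False; key = True; pump = False; wind = False; gpu = False; rain = False; armed = False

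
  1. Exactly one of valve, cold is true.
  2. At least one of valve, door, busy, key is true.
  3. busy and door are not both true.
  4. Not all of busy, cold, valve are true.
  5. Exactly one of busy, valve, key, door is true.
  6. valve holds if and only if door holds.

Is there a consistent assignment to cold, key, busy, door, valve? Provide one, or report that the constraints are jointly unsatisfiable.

cold=T, key=F, busy=T, door=F, valve=F

  (1) {valve, cold}: 1 true — exactly one ✓
  (2) {valve, door, busy, key}: 1 true — at least one ✓
  (3) busy=T, door=F — not both ✓
  (4) {busy, cold, valve}: 2/3 true — not all ✓
  (5) {busy, valve, key, door}: 1 true — exactly one ✓
  (6) valve=F, door=F — same ✓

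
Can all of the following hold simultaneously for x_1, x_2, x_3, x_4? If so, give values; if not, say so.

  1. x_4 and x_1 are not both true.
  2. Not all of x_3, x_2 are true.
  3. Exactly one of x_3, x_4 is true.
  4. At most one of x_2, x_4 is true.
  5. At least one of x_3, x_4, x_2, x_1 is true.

x_1: True; x_2: False; x_3: True; x_4: False

  (1) x_4=F, x_1=T — not both ✓
  (2) {x_3, x_2}: 1/2 true — not all ✓
  (3) {x_3, x_4}: 1 true — exactly one ✓
  (4) {x_2, x_4}: 0 true — at most one ✓
  (5) {x_3, x_4, x_2, x_1}: 2 true — at least one ✓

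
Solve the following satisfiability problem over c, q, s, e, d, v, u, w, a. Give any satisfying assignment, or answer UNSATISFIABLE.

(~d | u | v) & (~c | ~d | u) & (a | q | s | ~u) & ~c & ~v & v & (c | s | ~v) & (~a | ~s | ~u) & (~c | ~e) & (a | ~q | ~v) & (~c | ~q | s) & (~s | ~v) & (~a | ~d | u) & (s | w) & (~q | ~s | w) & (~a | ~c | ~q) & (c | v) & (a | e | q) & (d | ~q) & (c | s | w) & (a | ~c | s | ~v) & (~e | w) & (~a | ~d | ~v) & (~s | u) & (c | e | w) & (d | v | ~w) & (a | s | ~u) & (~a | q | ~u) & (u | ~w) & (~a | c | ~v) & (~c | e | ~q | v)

The formula is unsatisfiable.

Case v = True:
  Clause (~v) is falsified — contradiction.
Case v = False:
  Clause (v) is falsified — contradiction.
Both cases fail, so the formula is unsatisfiable.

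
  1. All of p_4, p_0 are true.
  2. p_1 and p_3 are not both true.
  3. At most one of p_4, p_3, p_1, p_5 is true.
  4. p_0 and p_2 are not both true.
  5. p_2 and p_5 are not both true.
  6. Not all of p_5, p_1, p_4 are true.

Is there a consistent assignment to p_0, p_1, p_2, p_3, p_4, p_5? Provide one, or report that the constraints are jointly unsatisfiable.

p_0: True, p_1: False, p_2: False, p_3: False, p_4: True, p_5: False

  (1) {p_4, p_0}: all 2 true ✓
  (2) p_1=F, p_3=F — not both ✓
  (3) {p_4, p_3, p_1, p_5}: 1 true — at most one ✓
  (4) p_0=T, p_2=F — not both ✓
  (5) p_2=F, p_5=F — not both ✓
  (6) {p_5, p_1, p_4}: 1/3 true — not all ✓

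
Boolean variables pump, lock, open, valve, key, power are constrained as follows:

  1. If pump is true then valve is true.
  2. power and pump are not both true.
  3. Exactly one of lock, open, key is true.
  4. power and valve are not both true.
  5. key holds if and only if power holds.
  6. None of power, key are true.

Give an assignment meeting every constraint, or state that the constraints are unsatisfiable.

pump=F; lock=T; open=F; valve=F; key=F; power=F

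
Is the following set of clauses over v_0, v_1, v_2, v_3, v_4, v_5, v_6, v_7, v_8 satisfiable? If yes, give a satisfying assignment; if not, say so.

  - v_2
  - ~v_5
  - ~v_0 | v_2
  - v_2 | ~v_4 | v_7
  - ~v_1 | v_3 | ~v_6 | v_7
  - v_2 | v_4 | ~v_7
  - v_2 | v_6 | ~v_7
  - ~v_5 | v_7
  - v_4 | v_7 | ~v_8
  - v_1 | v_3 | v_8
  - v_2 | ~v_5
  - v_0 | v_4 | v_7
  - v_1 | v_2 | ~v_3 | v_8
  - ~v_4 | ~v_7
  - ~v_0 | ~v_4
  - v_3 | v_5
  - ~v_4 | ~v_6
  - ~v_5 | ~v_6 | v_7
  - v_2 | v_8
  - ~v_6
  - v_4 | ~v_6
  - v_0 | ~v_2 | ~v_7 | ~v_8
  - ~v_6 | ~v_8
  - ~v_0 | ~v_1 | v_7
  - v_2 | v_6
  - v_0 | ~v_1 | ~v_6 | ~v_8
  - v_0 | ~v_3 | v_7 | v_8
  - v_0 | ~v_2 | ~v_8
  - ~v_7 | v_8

Unit clause (v_2) forces v_2 = True.
Unit clause (~v_5) forces v_5 = False.
In (v_3 | v_5) only v_3 is left, so v_3 = True.
Unit clause (~v_6) forces v_6 = False.
Try v_0 = False:
  (v_0 | ~v_2 | ~v_8) forces v_8 = False.
  (v_0 | ~v_3 | v_7 | v_8) forces v_7 = True.
  clause (~v_7 | v_8) is falsified — backtrack.
So v_0 = True.
  then (~v_0 | ~v_4) forces v_4 = False.
Set v_1 = False.
Set v_7 = False.
  then (v_4 | v_7 | ~v_8) forces v_8 = False.
All clauses satisfied.

v_0 = True, v_1 = False, v_2 = True, v_3 = True, v_4 = False, v_5 = False, v_6 = False, v_7 = False, v_8 = False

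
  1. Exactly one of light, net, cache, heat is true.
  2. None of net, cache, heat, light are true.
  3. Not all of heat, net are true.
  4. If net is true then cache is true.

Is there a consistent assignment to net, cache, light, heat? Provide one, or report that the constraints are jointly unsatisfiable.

Case cache = True:
  Constraint (2) is violated (cache=T) — contradiction.
Case cache = False:
  (2) forces net = False.
  (2) forces heat = False.
  (1) with net=F, cache=F, heat=F forces light = True.
  Constraint (2) is violated (light=T) — contradiction.
Both cases fail — unsatisfiable.

UNSATISFIABLE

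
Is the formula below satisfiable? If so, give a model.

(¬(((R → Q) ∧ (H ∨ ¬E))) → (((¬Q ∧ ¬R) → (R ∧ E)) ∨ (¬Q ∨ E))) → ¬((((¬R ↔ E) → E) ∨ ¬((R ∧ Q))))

R: True, H: False, Q: True, E: False

  (¬(((R → Q) ∧ (H ∨ ¬E))) → (((¬Q ∧ ¬R) → (R ∧ E)) ∨ (¬Q ∨ E))) → ¬((((¬R ↔ E) → E) ∨ ¬((R ∧ Q)))) = True
    ¬(((R → Q) ∧ (H ∨ ¬E))) → (((¬Q ∧ ¬R) → (R ∧ E)) ∨ (¬Q ∨ E)) = True
      ¬(((R → Q) ∧ (H ∨ ¬E))) = False
        (R → Q) ∧ (H ∨ ¬E) = True
          R → Q = True
          H ∨ ¬E = True
            ¬E = True
      ((¬Q ∧ ¬R) → (R ∧ E)) ∨ (¬Q ∨ E) = True
        (¬Q ∧ ¬R) → (R ∧ E) = True
          ¬Q ∧ ¬R = False
            ¬Q = False
            ¬R = False
          R ∧ E = False
        ¬Q ∨ E = False
          ¬Q = False
    ¬((((¬R ↔ E) → E) ∨ ¬((R ∧ Q)))) = True
      ((¬R ↔ E) → E) ∨ ¬((R ∧ Q)) = False
        (¬R ↔ E) → E = False
          ¬R ↔ E = True
            ¬R = False
        ¬((R ∧ Q)) = False
          R ∧ Q = True
The formula evaluates to True.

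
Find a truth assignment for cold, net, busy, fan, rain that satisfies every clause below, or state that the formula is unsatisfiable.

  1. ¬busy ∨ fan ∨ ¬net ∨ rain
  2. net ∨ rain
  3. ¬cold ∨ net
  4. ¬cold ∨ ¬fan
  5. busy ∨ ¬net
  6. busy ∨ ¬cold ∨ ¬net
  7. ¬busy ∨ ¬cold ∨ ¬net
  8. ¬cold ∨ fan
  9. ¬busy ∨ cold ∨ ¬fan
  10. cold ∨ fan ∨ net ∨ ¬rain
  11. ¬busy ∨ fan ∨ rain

cold = False, net = False, busy = False, fan = True, rain = True

Try cold = True:
  (¬cold ∨ net) forces net = True.
  (¬cold ∨ ¬fan) forces fan = False.
  clause (¬cold ∨ fan) is falsified — backtrack.
So cold = False.
Set net = False.
  then (net ∨ rain) forces rain = True.
  then (cold ∨ fan ∨ net ∨ ¬rain) forces fan = True.
  then (¬busy ∨ cold ∨ ¬fan) forces busy = False.
All clauses satisfied.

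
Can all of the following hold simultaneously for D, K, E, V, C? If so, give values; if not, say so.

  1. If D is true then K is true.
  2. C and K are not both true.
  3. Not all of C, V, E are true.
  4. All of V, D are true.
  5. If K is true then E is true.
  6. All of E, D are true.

D = True; K = True; E = True; V = True; C = False

  (1) D=T ⇒ K: T ✓
  (2) C=F, K=T — not both ✓
  (3) {C, V, E}: 2/3 true — not all ✓
  (4) {V, D}: all 2 true ✓
  (5) K=T ⇒ E: T ✓
  (6) {E, D}: all 2 true ✓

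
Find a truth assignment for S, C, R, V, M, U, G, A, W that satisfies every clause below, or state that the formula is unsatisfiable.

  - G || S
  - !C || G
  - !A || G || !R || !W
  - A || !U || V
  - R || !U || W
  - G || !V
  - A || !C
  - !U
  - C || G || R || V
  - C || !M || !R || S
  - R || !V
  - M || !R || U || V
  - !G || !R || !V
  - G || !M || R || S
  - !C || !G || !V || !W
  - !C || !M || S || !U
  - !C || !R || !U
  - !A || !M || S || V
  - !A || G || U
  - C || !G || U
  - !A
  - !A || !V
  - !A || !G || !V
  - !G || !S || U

S=T; C=F; R=T; V=F; M=T; U=F; G=F; A=F; W=F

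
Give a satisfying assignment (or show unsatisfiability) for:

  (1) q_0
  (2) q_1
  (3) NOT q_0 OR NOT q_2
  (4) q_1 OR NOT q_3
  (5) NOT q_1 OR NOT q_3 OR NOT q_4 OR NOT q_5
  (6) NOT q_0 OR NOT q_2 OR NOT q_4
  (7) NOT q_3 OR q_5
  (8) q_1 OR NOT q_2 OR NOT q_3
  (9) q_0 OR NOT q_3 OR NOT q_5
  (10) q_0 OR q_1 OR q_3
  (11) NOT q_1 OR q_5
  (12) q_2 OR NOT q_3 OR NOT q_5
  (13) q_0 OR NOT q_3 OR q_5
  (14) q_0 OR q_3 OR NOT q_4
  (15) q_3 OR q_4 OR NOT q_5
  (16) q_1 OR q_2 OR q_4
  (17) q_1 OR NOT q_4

Unit clause (q_0) forces q_0 = True.
Unit clause (q_1) forces q_1 = True.
In (NOT q_0 OR NOT q_2) only NOT q_2 is left, so q_2 = False.
In (NOT q_1 OR q_5) only q_5 is left, so q_5 = True.
In (q_2 OR NOT q_3 OR NOT q_5) only NOT q_3 is left, so q_3 = False.
In (q_3 OR q_4 OR NOT q_5) only q_4 is left, so q_4 = True.
All clauses satisfied.

q_0: True; q_1: True; q_2: False; q_3: False; q_4: True; q_5: True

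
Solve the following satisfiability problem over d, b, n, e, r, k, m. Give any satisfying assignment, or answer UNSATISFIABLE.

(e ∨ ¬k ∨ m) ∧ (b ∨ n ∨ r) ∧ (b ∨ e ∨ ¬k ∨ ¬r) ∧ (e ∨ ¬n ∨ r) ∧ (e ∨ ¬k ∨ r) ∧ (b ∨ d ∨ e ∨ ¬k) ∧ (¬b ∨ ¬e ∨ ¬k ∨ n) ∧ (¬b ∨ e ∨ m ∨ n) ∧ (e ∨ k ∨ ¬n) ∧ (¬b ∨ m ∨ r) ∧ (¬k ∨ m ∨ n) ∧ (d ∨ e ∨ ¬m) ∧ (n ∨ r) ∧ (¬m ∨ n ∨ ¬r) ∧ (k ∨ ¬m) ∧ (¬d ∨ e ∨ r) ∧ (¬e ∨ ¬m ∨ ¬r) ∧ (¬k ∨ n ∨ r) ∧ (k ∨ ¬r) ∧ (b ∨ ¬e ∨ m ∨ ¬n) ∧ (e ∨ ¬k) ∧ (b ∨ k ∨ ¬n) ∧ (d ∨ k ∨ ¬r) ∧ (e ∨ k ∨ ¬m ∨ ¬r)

Set d = True.
Set b = False.
Try n = False:
  (b ∨ n ∨ r) forces r = True.
  (¬m ∨ n ∨ ¬r) forces m = False.
  (¬k ∨ m ∨ n) forces k = False.
  clause (k ∨ ¬r) is falsified — backtrack.
So n = True.
  then (b ∨ k ∨ ¬n) forces k = True.
  then (e ∨ ¬k) forces e = True.
  then (b ∨ ¬e ∨ m ∨ ¬n) forces m = True.
  then (¬e ∨ ¬m ∨ ¬r) forces r = False.
All clauses satisfied.

d=T, b=F, n=T, e=T, r=F, k=T, m=T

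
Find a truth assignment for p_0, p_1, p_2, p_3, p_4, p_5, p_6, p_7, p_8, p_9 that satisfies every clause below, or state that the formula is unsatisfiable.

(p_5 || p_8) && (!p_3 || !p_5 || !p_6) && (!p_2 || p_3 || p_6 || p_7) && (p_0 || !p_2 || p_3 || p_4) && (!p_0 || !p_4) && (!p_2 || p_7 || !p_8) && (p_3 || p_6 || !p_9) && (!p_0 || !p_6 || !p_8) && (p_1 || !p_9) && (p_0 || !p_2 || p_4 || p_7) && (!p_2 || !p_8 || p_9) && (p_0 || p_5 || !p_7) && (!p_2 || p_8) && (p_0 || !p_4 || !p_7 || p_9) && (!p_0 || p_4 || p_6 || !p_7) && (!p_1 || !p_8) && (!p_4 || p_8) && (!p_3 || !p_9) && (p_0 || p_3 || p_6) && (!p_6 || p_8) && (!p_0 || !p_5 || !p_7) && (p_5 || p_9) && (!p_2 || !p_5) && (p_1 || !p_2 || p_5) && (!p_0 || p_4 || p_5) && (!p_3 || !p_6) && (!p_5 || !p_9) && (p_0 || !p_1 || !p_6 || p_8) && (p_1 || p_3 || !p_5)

Set p_0 = False.
Set p_1 = False.
  then (p_1 || !p_9) forces p_9 = False.
  then (p_5 || p_9) forces p_5 = True.
  then (!p_2 || !p_5) forces p_2 = False.
  then (p_1 || p_3 || !p_5) forces p_3 = True.
  then (!p_3 || !p_5 || !p_6) forces p_6 = False.
Set p_4 = False.
Set p_7 = False.
Set p_8 = False.
All clauses satisfied.

p_0=F; p_1=F; p_2=F; p_3=T; p_4=F; p_5=T; p_6=F; p_7=F; p_8=F; p_9=F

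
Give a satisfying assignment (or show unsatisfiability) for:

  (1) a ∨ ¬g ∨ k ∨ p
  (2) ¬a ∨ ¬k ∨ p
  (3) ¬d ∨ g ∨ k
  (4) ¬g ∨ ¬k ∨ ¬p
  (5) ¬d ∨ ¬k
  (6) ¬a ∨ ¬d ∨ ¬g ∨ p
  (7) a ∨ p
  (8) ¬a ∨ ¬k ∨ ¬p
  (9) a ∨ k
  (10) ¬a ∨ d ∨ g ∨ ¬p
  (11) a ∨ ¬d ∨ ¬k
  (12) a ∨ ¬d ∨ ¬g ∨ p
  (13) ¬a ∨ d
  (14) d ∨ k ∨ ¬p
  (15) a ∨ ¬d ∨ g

p = True, g = False, a = False, k = True, d = False

Set p = True.
Set g = False.
Try a = True:
  (¬a ∨ ¬k ∨ ¬p) forces k = False.
  (¬d ∨ g ∨ k) forces d = False.
  clause (¬a ∨ d ∨ g ∨ ¬p) is falsified — backtrack.
So a = False.
  then (a ∨ k) forces k = True.
  then (a ∨ ¬d ∨ ¬k) forces d = False.
All clauses satisfied.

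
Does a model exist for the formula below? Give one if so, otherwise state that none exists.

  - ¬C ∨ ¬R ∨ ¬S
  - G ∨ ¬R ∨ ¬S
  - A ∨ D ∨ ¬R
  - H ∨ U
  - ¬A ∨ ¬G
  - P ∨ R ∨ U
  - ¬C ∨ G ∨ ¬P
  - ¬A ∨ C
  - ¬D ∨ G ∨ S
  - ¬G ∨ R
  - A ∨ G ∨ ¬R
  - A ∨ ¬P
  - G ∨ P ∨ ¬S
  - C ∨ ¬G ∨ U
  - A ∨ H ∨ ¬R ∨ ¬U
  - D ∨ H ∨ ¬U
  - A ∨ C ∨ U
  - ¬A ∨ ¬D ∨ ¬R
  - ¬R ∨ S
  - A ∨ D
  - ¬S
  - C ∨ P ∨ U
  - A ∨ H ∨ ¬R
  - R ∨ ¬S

R = False, P = False, G = False, D = False, C = True, H = True, U = True, S = False, A = True

Unit clause (¬S) forces S = False.
In (¬R ∨ S) only ¬R is left, so R = False.
In (¬G ∨ R) only ¬G is left, so G = False.
In (¬D ∨ G ∨ S) only ¬D is left, so D = False.
In (A ∨ D) only A is left, so A = True.
In (¬A ∨ C) only C is left, so C = True.
In (¬C ∨ G ∨ ¬P) only ¬P is left, so P = False.
In (P ∨ R ∨ U) only U is left, so U = True.
In (D ∨ H ∨ ¬U) only H is left, so H = True.
All clauses satisfied.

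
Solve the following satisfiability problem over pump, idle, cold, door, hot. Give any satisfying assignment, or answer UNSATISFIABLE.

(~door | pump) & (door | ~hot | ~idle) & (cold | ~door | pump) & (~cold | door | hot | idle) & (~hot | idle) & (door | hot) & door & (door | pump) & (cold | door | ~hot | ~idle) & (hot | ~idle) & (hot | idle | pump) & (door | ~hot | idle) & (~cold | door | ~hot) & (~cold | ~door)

pump = True, idle = True, cold = False, door = True, hot = True

Unit clause (door) forces door = True.
In (~cold | ~door) only ~cold is left, so cold = False.
In (~door | pump) only pump is left, so pump = True.
Set idle = True.
  then (hot | ~idle) forces hot = True.
All clauses satisfied.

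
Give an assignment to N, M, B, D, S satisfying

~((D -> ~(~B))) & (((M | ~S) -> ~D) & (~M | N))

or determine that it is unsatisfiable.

N = False; M = False; B = False; D = True; S = True

  ~((D -> ~(~B))) = True
    D -> ~(~B) = False
      ~(~B) = False
        ~B = True
  ((M | ~S) -> ~D) & (~M | N) = True
    (M | ~S) -> ~D = True
      M | ~S = False
        ~S = False
      ~D = False
    ~M | N = True
      ~M = True
Both conjuncts True, so the formula holds.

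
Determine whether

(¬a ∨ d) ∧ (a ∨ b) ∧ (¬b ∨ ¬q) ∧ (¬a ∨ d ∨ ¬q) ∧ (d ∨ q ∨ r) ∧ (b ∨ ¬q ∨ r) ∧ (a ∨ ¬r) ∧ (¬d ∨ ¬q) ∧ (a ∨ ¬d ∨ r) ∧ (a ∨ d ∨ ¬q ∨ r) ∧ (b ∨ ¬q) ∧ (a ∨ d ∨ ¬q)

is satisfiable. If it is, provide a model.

b = False, q = False, r = True, a = True, d = True

Set b = False.
  then (a ∨ b) forces a = True.
  then (b ∨ ¬q) forces q = False.
  then (¬a ∨ d) forces d = True.
Set r = True.
All clauses satisfied.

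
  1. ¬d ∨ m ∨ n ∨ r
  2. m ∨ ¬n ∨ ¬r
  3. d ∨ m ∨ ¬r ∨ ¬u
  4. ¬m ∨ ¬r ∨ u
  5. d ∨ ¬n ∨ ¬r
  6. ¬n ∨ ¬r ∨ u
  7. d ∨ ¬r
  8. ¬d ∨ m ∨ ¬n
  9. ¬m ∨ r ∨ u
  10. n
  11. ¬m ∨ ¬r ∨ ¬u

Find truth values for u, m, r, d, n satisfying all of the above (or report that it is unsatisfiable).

Unit clause (n) forces n = True.
Set u = False.
  then (¬n ∨ ¬r ∨ u) forces r = False.
  then (¬m ∨ r ∨ u) forces m = False.
  then (¬d ∨ m ∨ ¬n) forces d = False.
All clauses satisfied.

u=F, m=F, r=F, d=F, n=T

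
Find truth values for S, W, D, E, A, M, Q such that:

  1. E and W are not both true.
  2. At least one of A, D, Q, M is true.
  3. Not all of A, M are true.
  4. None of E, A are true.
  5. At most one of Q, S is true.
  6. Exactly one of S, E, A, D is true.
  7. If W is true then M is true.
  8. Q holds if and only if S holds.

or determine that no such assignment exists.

S = False; W = False; D = True; E = False; A = False; M = True; Q = False

  (1) E=F, W=F — not both ✓
  (2) {A, D, Q, M}: 2 true — at least one ✓
  (3) {A, M}: 1/2 true — not all ✓
  (4) {E, A}: 0 true — none ✓
  (5) {Q, S}: 0 true — at most one ✓
  (6) {S, E, A, D}: 1 true — exactly one ✓
  (7) W=F ⇒ M: vacuous ✓
  (8) Q=F, S=F — same ✓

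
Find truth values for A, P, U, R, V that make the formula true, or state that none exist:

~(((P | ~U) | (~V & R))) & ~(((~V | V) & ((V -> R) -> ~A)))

A: True, P: False, U: True, R: True, V: True

  ~(((P | ~U) | (~V & R))) = True
    (P | ~U) | (~V & R) = False
      P | ~U = False
        ~U = False
      ~V & R = False
        ~V = False
  ~(((~V | V) & ((V -> R) -> ~A))) = True
    (~V | V) & ((V -> R) -> ~A) = False
      ~V | V = True
        ~V = False
      (V -> R) -> ~A = False
        V -> R = True
        ~A = False
Both conjuncts True, so the formula holds.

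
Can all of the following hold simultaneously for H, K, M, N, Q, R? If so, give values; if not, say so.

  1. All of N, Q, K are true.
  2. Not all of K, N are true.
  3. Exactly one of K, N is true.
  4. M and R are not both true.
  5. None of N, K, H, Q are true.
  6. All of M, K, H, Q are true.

UNSATISFIABLE

Case H = True:
  Constraint (5) is violated (H=T) — contradiction.
Case H = False:
  Constraint (6) is violated (H=F) — contradiction.
Both cases fail — unsatisfiable.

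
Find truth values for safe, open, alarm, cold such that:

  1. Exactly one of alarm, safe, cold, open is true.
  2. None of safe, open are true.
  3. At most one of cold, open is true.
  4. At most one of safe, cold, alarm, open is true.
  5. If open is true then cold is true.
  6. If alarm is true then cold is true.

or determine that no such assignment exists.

safe = False; open = False; alarm = False; cold = True

  (1) {alarm, safe, cold, open}: 1 true — exactly one ✓
  (2) {safe, open}: 0 true — none ✓
  (3) {cold, open}: 1 true — at most one ✓
  (4) {safe, cold, alarm, open}: 1 true — at most one ✓
  (5) open=F ⇒ cold: vacuous ✓
  (6) alarm=F ⇒ cold: vacuous ✓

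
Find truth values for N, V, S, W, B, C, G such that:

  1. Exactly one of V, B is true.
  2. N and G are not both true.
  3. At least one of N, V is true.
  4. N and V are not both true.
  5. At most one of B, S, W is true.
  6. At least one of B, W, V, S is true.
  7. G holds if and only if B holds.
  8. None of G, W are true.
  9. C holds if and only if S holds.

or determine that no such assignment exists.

N = False, V = True, S = True, W = False, B = False, C = True, G = False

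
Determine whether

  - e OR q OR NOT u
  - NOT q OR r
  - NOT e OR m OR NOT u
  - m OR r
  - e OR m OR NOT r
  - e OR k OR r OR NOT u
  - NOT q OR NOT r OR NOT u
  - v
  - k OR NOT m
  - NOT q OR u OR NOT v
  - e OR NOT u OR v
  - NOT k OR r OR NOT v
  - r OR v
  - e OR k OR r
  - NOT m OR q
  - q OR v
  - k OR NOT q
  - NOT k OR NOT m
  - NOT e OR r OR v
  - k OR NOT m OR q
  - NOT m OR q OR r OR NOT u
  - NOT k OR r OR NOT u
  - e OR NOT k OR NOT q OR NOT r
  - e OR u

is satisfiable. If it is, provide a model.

v=T; e=T; u=F; m=F; k=T; r=T; q=F

Unit clause (v) forces v = True.
Try e = False:
  (e OR u) forces u = True.
  (e OR q OR NOT u) forces q = True.
  (NOT q OR r) forces r = True.
  clause (NOT q OR NOT r OR NOT u) is falsified — backtrack.
So e = True.
Set u = False.
  then (NOT q OR u OR NOT v) forces q = False.
  then (NOT m OR q) forces m = False.
  then (m OR r) forces r = True.
Set k = True.
All clauses satisfied.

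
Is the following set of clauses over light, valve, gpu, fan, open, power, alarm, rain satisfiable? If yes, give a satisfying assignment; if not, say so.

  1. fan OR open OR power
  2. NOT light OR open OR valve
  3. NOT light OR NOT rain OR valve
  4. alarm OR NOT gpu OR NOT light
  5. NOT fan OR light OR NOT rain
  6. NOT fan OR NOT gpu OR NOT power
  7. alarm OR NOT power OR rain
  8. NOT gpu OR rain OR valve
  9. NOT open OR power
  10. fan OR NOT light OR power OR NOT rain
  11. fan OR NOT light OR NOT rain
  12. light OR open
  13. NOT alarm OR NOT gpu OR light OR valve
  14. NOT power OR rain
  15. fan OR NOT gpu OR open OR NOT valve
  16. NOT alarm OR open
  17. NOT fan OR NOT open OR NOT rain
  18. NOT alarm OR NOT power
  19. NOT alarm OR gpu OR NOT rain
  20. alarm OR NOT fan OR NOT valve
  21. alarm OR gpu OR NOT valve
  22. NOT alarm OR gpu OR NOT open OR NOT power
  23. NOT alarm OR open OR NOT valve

light: False, valve: False, gpu: False, fan: False, open: True, power: True, alarm: False, rain: True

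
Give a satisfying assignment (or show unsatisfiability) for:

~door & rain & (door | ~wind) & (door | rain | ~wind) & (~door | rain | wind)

rain: True, wind: False, door: False

Unit clause (~door) forces door = False.
Unit clause (rain) forces rain = True.
In (door | ~wind) only ~wind is left, so wind = False.
Check each clause:
  (~door): ~door holds.
  (rain): rain holds.
  (door | ~wind): ~wind holds.
  (door | rain | ~wind): rain holds.
  (~door | rain | wind): ~door holds.
All clauses satisfied.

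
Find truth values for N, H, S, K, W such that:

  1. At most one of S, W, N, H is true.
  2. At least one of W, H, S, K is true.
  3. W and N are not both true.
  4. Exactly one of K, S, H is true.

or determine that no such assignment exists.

N = True, H = False, S = False, K = True, W = False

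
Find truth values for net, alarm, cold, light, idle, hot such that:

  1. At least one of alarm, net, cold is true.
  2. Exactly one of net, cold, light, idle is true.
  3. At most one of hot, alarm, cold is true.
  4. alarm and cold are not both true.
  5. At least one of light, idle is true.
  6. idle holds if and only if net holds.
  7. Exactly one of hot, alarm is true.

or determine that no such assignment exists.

net=F, alarm=T, cold=F, light=T, idle=F, hot=F

  (1) {alarm, net, cold}: 1 true — at least one ✓
  (2) {net, cold, light, idle}: 1 true — exactly one ✓
  (3) {hot, alarm, cold}: 1 true — at most one ✓
  (4) alarm=T, cold=F — not both ✓
  (5) {light, idle}: 1 true — at least one ✓
  (6) idle=F, net=F — same ✓
  (7) {hot, alarm}: 1 true — exactly one ✓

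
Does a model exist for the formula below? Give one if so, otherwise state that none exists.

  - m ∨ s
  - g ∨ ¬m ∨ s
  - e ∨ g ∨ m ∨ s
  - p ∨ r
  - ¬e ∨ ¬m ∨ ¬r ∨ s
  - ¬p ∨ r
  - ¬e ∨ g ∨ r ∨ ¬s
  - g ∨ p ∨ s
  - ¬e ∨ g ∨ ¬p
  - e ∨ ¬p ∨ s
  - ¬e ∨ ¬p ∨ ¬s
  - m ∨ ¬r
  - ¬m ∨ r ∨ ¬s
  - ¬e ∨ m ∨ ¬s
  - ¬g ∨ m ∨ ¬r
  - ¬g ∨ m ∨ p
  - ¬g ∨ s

g: False, s: True, e: False, r: True, m: True, p: True

Set g = False.
Try s = False:
  (m ∨ s) forces m = True.
  clause (g ∨ ¬m ∨ s) is falsified — backtrack.
So s = True.
Set e = False.
Set r = True.
  then (m ∨ ¬r) forces m = True.
Set p = True.
All clauses satisfied.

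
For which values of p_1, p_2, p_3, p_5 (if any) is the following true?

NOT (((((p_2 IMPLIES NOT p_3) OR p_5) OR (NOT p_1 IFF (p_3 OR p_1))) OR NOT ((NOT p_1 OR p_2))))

p_1: True; p_2: True; p_3: True; p_5: False

  NOT (((((p_2 IMPLIES NOT p_3) OR p_5) OR (NOT p_1 IFF (p_3 OR p_1))) OR NOT ((NOT p_1 OR p_2)))) = True
    (((p_2 IMPLIES NOT p_3) OR p_5) OR (NOT p_1 IFF (p_3 OR p_1))) OR NOT ((NOT p_1 OR p_2)) = False
      ((p_2 IMPLIES NOT p_3) OR p_5) OR (NOT p_1 IFF (p_3 OR p_1)) = False
        (p_2 IMPLIES NOT p_3) OR p_5 = False
          p_2 IMPLIES NOT p_3 = False
            NOT p_3 = False
        NOT p_1 IFF (p_3 OR p_1) = False
          NOT p_1 = False
          p_3 OR p_1 = True
      NOT ((NOT p_1 OR p_2)) = False
        NOT p_1 OR p_2 = True
          NOT p_1 = False
The formula evaluates to True.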